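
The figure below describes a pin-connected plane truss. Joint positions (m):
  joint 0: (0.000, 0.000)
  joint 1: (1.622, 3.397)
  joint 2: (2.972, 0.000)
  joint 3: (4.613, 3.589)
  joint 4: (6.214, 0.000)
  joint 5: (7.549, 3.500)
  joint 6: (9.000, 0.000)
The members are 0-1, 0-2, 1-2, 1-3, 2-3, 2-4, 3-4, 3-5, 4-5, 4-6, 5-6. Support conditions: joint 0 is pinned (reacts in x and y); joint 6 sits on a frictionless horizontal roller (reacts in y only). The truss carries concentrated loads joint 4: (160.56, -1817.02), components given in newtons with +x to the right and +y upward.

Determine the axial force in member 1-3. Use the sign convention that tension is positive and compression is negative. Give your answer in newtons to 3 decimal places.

N=7 nodes, M=11 members, R=3 reactions → 2N=14, M+R=14
member 0 (0-1): L=3.7644, (cx,cy)=(0.4309,0.9024)
member 1 (0-2): L=2.9720, (cx,cy)=(1.0000,0.0000)
member 2 (1-2): L=3.6554, (cx,cy)=(0.3693,-0.9293)
member 3 (1-3): L=2.9972, (cx,cy)=(0.9979,0.0641)
member 4 (2-3): L=3.9464, (cx,cy)=(0.4158,0.9094)
member 5 (2-4): L=3.2420, (cx,cy)=(1.0000,0.0000)
member 6 (3-4): L=3.9299, (cx,cy)=(0.4074,-0.9133)
member 7 (3-5): L=2.9373, (cx,cy)=(0.9995,-0.0303)
member 8 (4-5): L=3.7460, (cx,cy)=(0.3564,0.9343)
member 9 (4-6): L=2.7860, (cx,cy)=(1.0000,0.0000)
member 10 (5-6): L=3.7889, (cx,cy)=(0.3830,-0.9238)
solve A·x = −loads:
  F[0-1] = -623.2973 N (compression)
  F[0-2] = +429.1276 N (tension)
  F[1-2] = +572.1111 N (tension)
  F[1-3] = -480.8441 N (compression)
  F[2-3] = -584.6047 N (compression)
  F[2-4] = +883.5101 N (tension)
  F[3-4] = +648.6628 N (tension)
  F[3-5] = -987.6619 N (compression)
  F[4-5] = +1310.6859 N (tension)
  F[4-6] = +520.1012 N (tension)
  F[5-6] = -1358.0885 N (compression)
  Rx@0 = -160.5600 N
  Ry@0 = +562.4686 N
  Ry@6 = +1254.5514 N

-480.844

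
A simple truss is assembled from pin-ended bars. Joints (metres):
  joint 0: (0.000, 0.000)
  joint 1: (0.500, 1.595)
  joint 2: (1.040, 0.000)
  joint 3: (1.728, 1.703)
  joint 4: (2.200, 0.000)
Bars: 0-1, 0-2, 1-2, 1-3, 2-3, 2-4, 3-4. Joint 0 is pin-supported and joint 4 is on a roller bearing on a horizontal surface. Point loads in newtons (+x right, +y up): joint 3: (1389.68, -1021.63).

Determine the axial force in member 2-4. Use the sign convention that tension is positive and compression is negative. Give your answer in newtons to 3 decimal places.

N=5 nodes, M=7 members, R=3 reactions → 2N=10, M+R=10
member 0 (0-1): L=1.6715, (cx,cy)=(0.2991,0.9542)
member 1 (0-2): L=1.0400, (cx,cy)=(1.0000,0.0000)
member 2 (1-2): L=1.6839, (cx,cy)=(0.3207,-0.9472)
member 3 (1-3): L=1.2327, (cx,cy)=(0.9962,0.0876)
member 4 (2-3): L=1.8367, (cx,cy)=(0.3746,0.9272)
member 5 (2-4): L=1.1600, (cx,cy)=(1.0000,0.0000)
member 6 (3-4): L=1.7672, (cx,cy)=(0.2671,-0.9637)
solve A·x = −loads:
  F[0-1] = +897.6530 N (tension)
  F[0-2] = +1121.1682 N (tension)
  F[1-2] = -853.9523 N (compression)
  F[1-3] = +544.4491 N (tension)
  F[2-3] = +872.3666 N (tension)
  F[2-4] = +520.5532 N (tension)
  F[3-4] = -1948.9858 N (compression)
  Rx@0 = -1389.6800 N
  Ry@0 = -856.5526 N
  Ry@4 = +1878.1826 N

520.553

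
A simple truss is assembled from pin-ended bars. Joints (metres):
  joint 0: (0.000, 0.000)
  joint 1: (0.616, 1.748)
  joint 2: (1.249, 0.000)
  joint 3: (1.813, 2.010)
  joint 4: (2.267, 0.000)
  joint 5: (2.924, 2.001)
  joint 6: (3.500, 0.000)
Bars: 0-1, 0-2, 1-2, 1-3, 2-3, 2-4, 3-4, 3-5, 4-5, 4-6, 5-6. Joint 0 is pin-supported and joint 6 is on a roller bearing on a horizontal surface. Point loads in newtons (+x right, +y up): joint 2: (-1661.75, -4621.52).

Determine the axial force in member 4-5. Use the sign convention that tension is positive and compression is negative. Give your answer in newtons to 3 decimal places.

N=7 nodes, M=11 members, R=3 reactions → 2N=14, M+R=14
member 0 (0-1): L=1.8534, (cx,cy)=(0.3324,0.9431)
member 1 (0-2): L=1.2490, (cx,cy)=(1.0000,0.0000)
member 2 (1-2): L=1.8591, (cx,cy)=(0.3405,-0.9402)
member 3 (1-3): L=1.2253, (cx,cy)=(0.9769,0.2138)
member 4 (2-3): L=2.0876, (cx,cy)=(0.2702,0.9628)
member 5 (2-4): L=1.0180, (cx,cy)=(1.0000,0.0000)
member 6 (3-4): L=2.0606, (cx,cy)=(0.2203,-0.9754)
member 7 (3-5): L=1.1110, (cx,cy)=(1.0000,-0.0081)
member 8 (4-5): L=2.1061, (cx,cy)=(0.3120,0.9501)
member 9 (4-6): L=1.2330, (cx,cy)=(1.0000,0.0000)
member 10 (5-6): L=2.0823, (cx,cy)=(0.2766,-0.9610)
solve A·x = −loads:
  F[0-1] = -3151.4593 N (compression)
  F[0-2] = -614.3042 N (compression)
  F[1-2] = +2703.0946 N (tension)
  F[1-3] = -2014.4097 N (compression)
  F[2-3] = +2160.2711 N (tension)
  F[2-4] = +1384.1981 N (tension)
  F[3-4] = -1682.3514 N (compression)
  F[3-5] = -1013.5750 N (compression)
  F[4-5] = +1727.2026 N (tension)
  F[4-6] = +474.7387 N (tension)
  F[5-6] = -1716.1910 N (compression)
  Rx@0 = +1661.7500 N
  Ry@0 = +2972.2976 N
  Ry@6 = +1649.2224 N

1727.203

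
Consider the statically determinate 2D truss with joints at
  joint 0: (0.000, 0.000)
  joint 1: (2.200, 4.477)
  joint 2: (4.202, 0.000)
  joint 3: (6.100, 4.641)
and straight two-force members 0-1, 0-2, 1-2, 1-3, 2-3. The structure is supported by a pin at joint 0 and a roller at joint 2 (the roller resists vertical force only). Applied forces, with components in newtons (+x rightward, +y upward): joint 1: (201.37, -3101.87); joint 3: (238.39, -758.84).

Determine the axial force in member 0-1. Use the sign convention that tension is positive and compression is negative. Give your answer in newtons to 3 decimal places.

-732.317

N=4 nodes, M=5 members, R=3 reactions → 2N=8, M+R=8
member 0 (0-1): L=4.9883, (cx,cy)=(0.4410,0.8975)
member 1 (0-2): L=4.2020, (cx,cy)=(1.0000,0.0000)
member 2 (1-2): L=4.9042, (cx,cy)=(0.4082,-0.9129)
member 3 (1-3): L=3.9034, (cx,cy)=(0.9991,0.0420)
member 4 (2-3): L=5.0141, (cx,cy)=(0.3785,0.9256)
solve A·x = −loads:
  F[0-1] = -732.3175 N (compression)
  F[0-2] = +762.7329 N (tension)
  F[1-2] = -2652.1891 N (compression)
  F[1-3] = +558.8232 N (tension)
  F[2-3] = -845.2122 N (compression)
  Rx@0 = -439.7600 N
  Ry@0 = +657.2499 N
  Ry@2 = +3203.4601 N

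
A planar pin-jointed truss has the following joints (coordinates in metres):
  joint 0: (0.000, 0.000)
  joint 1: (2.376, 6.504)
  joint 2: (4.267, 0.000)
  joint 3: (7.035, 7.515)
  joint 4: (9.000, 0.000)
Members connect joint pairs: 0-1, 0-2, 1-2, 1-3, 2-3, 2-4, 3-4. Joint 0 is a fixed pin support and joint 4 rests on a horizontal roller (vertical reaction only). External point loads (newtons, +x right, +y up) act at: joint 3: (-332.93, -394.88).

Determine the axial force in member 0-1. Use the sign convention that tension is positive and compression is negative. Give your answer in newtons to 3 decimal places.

-387.754

N=5 nodes, M=7 members, R=3 reactions → 2N=10, M+R=10
member 0 (0-1): L=6.9244, (cx,cy)=(0.3431,0.9393)
member 1 (0-2): L=4.2670, (cx,cy)=(1.0000,0.0000)
member 2 (1-2): L=6.7733, (cx,cy)=(0.2792,-0.9602)
member 3 (1-3): L=4.7674, (cx,cy)=(0.9773,0.2121)
member 4 (2-3): L=8.0086, (cx,cy)=(0.3456,0.9384)
member 5 (2-4): L=4.7330, (cx,cy)=(1.0000,0.0000)
member 6 (3-4): L=7.7677, (cx,cy)=(0.2530,-0.9675)
solve A·x = −loads:
  F[0-1] = -387.7540 N (compression)
  F[0-2] = -199.8784 N (compression)
  F[1-2] = +328.5004 N (tension)
  F[1-3] = -229.9946 N (compression)
  F[2-3] = -336.1555 N (compression)
  F[2-4] = +8.0190 N (tension)
  F[3-4] = -31.6990 N (compression)
  Rx@0 = +332.9300 N
  Ry@0 = +364.2120 N
  Ry@4 = +30.6680 N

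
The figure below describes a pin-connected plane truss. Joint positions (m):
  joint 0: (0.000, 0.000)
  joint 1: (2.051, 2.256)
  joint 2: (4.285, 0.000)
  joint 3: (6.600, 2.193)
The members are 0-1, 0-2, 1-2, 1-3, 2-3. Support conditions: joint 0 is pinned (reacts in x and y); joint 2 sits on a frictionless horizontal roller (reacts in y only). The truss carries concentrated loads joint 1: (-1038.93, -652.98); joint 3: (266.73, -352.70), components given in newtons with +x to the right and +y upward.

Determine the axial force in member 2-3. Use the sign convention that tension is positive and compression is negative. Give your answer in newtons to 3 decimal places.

N=4 nodes, M=5 members, R=3 reactions → 2N=8, M+R=8
member 0 (0-1): L=3.0490, (cx,cy)=(0.6727,0.7399)
member 1 (0-2): L=4.2850, (cx,cy)=(1.0000,0.0000)
member 2 (1-2): L=3.1749, (cx,cy)=(0.7036,-0.7106)
member 3 (1-3): L=4.5494, (cx,cy)=(0.9999,-0.0138)
member 4 (2-3): L=3.1888, (cx,cy)=(0.7260,0.6877)
solve A·x = −loads:
  F[0-1] = -757.3202 N (compression)
  F[0-2] = -262.7589 N (compression)
  F[1-2] = -142.6228 N (compression)
  F[1-3] = +629.9036 N (tension)
  F[2-3] = -500.1714 N (compression)
  Rx@0 = +772.2000 N
  Ry@0 = +560.3603 N
  Ry@2 = +445.3197 N

-500.171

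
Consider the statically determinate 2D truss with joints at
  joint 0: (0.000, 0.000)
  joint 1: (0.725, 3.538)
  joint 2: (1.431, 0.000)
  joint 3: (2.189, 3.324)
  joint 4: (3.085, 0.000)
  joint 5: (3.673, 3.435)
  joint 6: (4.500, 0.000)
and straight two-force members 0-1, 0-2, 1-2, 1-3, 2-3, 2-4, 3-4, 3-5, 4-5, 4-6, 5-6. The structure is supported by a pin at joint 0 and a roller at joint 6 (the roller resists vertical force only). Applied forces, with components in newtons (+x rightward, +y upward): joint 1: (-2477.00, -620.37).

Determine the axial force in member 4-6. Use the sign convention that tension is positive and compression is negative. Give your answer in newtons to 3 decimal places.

N=7 nodes, M=11 members, R=3 reactions → 2N=14, M+R=14
member 0 (0-1): L=3.6115, (cx,cy)=(0.2007,0.9796)
member 1 (0-2): L=1.4310, (cx,cy)=(1.0000,0.0000)
member 2 (1-2): L=3.6078, (cx,cy)=(0.1957,-0.9807)
member 3 (1-3): L=1.4796, (cx,cy)=(0.9895,-0.1446)
member 4 (2-3): L=3.4093, (cx,cy)=(0.2223,0.9750)
member 5 (2-4): L=1.6540, (cx,cy)=(1.0000,0.0000)
member 6 (3-4): L=3.4426, (cx,cy)=(0.2603,-0.9655)
member 7 (3-5): L=1.4881, (cx,cy)=(0.9972,0.0746)
member 8 (4-5): L=3.4850, (cx,cy)=(0.1687,0.9857)
member 9 (4-6): L=1.4150, (cx,cy)=(1.0000,0.0000)
member 10 (5-6): L=3.5332, (cx,cy)=(0.2341,-0.9722)
solve A·x = −loads:
  F[0-1] = -2519.1763 N (compression)
  F[0-2] = -1971.2840 N (compression)
  F[1-2] = +1637.8907 N (tension)
  F[1-3] = +1668.3085 N (tension)
  F[2-3] = -1647.4573 N (compression)
  F[2-4] = -1284.4849 N (compression)
  F[3-4] = +1973.1897 N (tension)
  F[3-5] = +773.0860 N (tension)
  F[4-5] = -1932.8997 N (compression)
  F[4-6] = -444.8042 N (compression)
  F[5-6] = +1900.3146 N (tension)
  Rx@0 = +2477.0000 N
  Ry@0 = +2467.8939 N
  Ry@6 = -1847.5239 N

-444.804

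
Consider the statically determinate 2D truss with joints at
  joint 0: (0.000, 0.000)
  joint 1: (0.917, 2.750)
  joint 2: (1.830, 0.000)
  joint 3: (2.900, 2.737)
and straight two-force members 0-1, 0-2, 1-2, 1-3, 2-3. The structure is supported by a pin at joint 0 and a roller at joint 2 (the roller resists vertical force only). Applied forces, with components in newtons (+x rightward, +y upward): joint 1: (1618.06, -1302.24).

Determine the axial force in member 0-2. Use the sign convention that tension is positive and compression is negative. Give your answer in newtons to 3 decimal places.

1023.906

N=4 nodes, M=5 members, R=3 reactions → 2N=8, M+R=8
member 0 (0-1): L=2.8989, (cx,cy)=(0.3163,0.9486)
member 1 (0-2): L=1.8300, (cx,cy)=(1.0000,0.0000)
member 2 (1-2): L=2.8976, (cx,cy)=(0.3151,-0.9491)
member 3 (1-3): L=1.9830, (cx,cy)=(1.0000,-0.0066)
member 4 (2-3): L=2.9387, (cx,cy)=(0.3641,0.9314)
solve A·x = −loads:
  F[0-1] = +1878.2653 N (tension)
  F[0-2] = +1023.9060 N (tension)
  F[1-2] = -3249.5805 N (compression)
  F[1-3] = -0.0000 N (tension)
  F[2-3] = +0.0000 N (tension)
  Rx@0 = -1618.0600 N
  Ry@0 = -1781.8141 N
  Ry@2 = +3084.0541 N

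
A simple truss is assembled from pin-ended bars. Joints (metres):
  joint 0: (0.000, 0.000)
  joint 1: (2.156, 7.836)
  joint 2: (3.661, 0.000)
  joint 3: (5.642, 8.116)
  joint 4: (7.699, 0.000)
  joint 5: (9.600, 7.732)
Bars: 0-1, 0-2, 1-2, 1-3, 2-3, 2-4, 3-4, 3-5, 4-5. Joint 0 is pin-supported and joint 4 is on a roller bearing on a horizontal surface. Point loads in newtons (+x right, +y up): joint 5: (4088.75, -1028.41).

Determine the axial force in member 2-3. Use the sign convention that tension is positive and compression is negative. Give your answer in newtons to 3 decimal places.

4322.345

N=6 nodes, M=9 members, R=3 reactions → 2N=12, M+R=12
member 0 (0-1): L=8.1272, (cx,cy)=(0.2653,0.9642)
member 1 (0-2): L=3.6610, (cx,cy)=(1.0000,0.0000)
member 2 (1-2): L=7.9792, (cx,cy)=(0.1886,-0.9821)
member 3 (1-3): L=3.4972, (cx,cy)=(0.9968,0.0801)
member 4 (2-3): L=8.3543, (cx,cy)=(0.2371,0.9715)
member 5 (2-4): L=4.0380, (cx,cy)=(1.0000,0.0000)
member 6 (3-4): L=8.3726, (cx,cy)=(0.2457,-0.9694)
member 7 (3-5): L=3.9766, (cx,cy)=(0.9953,-0.0966)
member 8 (4-5): L=7.9623, (cx,cy)=(0.2388,0.9711)
solve A·x = −loads:
  F[0-1] = +4522.2336 N (tension)
  F[0-2] = +2889.0814 N (tension)
  F[1-2] = -4275.8150 N (compression)
  F[1-3] = +2012.6123 N (tension)
  F[2-3] = +4322.3451 N (tension)
  F[2-4] = +1057.6658 N (tension)
  F[3-4] = -4922.4798 N (compression)
  F[3-5] = +4260.3584 N (tension)
  F[4-5] = -635.3820 N (compression)
  Rx@0 = -4088.7500 N
  Ry@0 = -4360.2055 N
  Ry@4 = +5388.6155 N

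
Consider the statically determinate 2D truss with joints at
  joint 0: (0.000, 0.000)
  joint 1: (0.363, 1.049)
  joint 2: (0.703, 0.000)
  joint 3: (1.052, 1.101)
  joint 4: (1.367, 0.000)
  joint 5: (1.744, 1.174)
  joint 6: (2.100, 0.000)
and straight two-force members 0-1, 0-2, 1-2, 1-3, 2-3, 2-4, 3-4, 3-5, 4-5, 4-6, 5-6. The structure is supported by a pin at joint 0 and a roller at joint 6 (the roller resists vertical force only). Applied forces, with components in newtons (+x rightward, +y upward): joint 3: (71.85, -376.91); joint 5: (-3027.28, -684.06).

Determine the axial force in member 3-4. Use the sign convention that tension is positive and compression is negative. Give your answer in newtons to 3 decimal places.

N=7 nodes, M=11 members, R=3 reactions → 2N=14, M+R=14
member 0 (0-1): L=1.1100, (cx,cy)=(0.3270,0.9450)
member 1 (0-2): L=0.7030, (cx,cy)=(1.0000,0.0000)
member 2 (1-2): L=1.1027, (cx,cy)=(0.3083,-0.9513)
member 3 (1-3): L=0.6910, (cx,cy)=(0.9972,0.0753)
member 4 (2-3): L=1.1550, (cx,cy)=(0.3022,0.9533)
member 5 (2-4): L=0.6640, (cx,cy)=(1.0000,0.0000)
member 6 (3-4): L=1.1452, (cx,cy)=(0.2751,-0.9614)
member 7 (3-5): L=0.6958, (cx,cy)=(0.9945,0.1049)
member 8 (4-5): L=1.2330, (cx,cy)=(0.3057,0.9521)
member 9 (4-6): L=0.7330, (cx,cy)=(1.0000,0.0000)
member 10 (5-6): L=1.2268, (cx,cy)=(0.2902,-0.9570)
solve A·x = −loads:
  F[0-1] = -2072.7476 N (compression)
  F[0-2] = -2277.6048 N (compression)
  F[1-2] = +1957.4439 N (tension)
  F[1-3] = -1285.0027 N (compression)
  F[2-3] = -1953.3892 N (compression)
  F[2-4] = -1083.8214 N (compression)
  F[3-4] = +1390.1429 N (tension)
  F[3-5] = -2338.7468 N (compression)
  F[4-5] = -1403.7392 N (compression)
  F[4-6] = -272.2503 N (compression)
  F[5-6] = +938.1848 N (tension)
  Rx@0 = +2955.4300 N
  Ry@0 = +1958.7842 N
  Ry@6 = -897.8142 N

1390.143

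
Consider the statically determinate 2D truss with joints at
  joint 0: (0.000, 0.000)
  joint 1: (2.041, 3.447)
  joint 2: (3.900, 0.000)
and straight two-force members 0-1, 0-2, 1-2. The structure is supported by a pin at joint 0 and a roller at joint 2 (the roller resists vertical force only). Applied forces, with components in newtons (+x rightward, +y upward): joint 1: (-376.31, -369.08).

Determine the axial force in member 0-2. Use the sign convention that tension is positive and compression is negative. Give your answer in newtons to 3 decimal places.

-75.206

N=3 nodes, M=3 members, R=3 reactions → 2N=6, M+R=6
member 0 (0-1): L=4.0059, (cx,cy)=(0.5095,0.8605)
member 1 (0-2): L=3.9000, (cx,cy)=(1.0000,0.0000)
member 2 (1-2): L=3.9163, (cx,cy)=(0.4747,-0.8802)
solve A·x = −loads:
  F[0-1] = -590.9863 N (compression)
  F[0-2] = -75.2058 N (compression)
  F[1-2] = +158.4353 N (tension)
  Rx@0 = +376.3100 N
  Ry@0 = +508.5283 N
  Ry@2 = -139.4483 N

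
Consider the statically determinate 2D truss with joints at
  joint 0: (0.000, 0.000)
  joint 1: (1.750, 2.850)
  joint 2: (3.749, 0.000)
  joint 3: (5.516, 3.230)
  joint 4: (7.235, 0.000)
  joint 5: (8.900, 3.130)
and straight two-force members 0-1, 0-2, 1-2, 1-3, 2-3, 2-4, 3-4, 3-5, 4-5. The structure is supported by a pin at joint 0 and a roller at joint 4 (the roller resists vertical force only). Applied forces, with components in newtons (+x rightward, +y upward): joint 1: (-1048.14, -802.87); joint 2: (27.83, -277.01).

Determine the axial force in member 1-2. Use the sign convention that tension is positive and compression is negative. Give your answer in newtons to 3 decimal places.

440.722

N=6 nodes, M=9 members, R=3 reactions → 2N=12, M+R=12
member 0 (0-1): L=3.3444, (cx,cy)=(0.5233,0.8522)
member 1 (0-2): L=3.7490, (cx,cy)=(1.0000,0.0000)
member 2 (1-2): L=3.4812, (cx,cy)=(0.5742,-0.8187)
member 3 (1-3): L=3.7851, (cx,cy)=(0.9949,0.1004)
member 4 (2-3): L=3.6817, (cx,cy)=(0.4799,0.8773)
member 5 (2-4): L=3.4860, (cx,cy)=(1.0000,0.0000)
member 6 (3-4): L=3.6589, (cx,cy)=(0.4698,-0.8828)
member 7 (3-5): L=3.3855, (cx,cy)=(0.9996,-0.0295)
member 8 (4-5): L=3.5453, (cx,cy)=(0.4696,0.8829)
solve A·x = −loads:
  F[0-1] = -1355.3894 N (compression)
  F[0-2] = -311.0848 N (compression)
  F[1-2] = +440.7216 N (tension)
  F[1-3] = +86.2737 N (tension)
  F[2-3] = -95.5259 N (compression)
  F[2-4] = -39.9914 N (compression)
  F[3-4] = +85.1230 N (tension)
  F[3-5] = +0.0000 N (tension)
  F[4-5] = -0.0000 N (compression)
  Rx@0 = +1020.3100 N
  Ry@0 = +1155.0239 N
  Ry@4 = -75.1439 N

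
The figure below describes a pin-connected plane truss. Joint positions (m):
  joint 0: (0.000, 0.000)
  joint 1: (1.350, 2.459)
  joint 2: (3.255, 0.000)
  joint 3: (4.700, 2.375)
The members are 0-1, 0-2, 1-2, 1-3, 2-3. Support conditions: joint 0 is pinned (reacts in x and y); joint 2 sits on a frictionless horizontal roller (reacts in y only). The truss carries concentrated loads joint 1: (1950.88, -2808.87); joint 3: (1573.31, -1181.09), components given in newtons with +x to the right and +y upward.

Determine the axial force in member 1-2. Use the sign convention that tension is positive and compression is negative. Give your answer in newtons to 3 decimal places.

-5524.988

N=4 nodes, M=5 members, R=3 reactions → 2N=8, M+R=8
member 0 (0-1): L=2.8052, (cx,cy)=(0.4812,0.8766)
member 1 (0-2): L=3.2550, (cx,cy)=(1.0000,0.0000)
member 2 (1-2): L=3.1106, (cx,cy)=(0.6124,-0.7905)
member 3 (1-3): L=3.3511, (cx,cy)=(0.9997,-0.0251)
member 4 (2-3): L=2.7800, (cx,cy)=(0.5198,0.8543)
solve A·x = −loads:
  F[0-1] = +1713.6765 N (tension)
  F[0-2] = +2699.4865 N (tension)
  F[1-2] = -5524.9883 N (compression)
  F[1-3] = +2258.1798 N (tension)
  F[2-3] = -1316.2603 N (compression)
  Rx@0 = -3524.1900 N
  Ry@0 = -1502.1821 N
  Ry@2 = +5492.1421 N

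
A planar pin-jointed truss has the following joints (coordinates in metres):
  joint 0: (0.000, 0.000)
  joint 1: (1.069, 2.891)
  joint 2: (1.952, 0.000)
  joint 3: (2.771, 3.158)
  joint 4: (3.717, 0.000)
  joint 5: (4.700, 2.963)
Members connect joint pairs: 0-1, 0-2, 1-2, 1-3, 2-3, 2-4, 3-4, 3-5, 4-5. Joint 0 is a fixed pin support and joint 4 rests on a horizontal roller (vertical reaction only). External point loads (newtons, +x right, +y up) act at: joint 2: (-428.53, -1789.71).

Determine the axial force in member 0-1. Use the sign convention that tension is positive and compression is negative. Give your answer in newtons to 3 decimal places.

N=6 nodes, M=9 members, R=3 reactions → 2N=12, M+R=12
member 0 (0-1): L=3.0823, (cx,cy)=(0.3468,0.9379)
member 1 (0-2): L=1.9520, (cx,cy)=(1.0000,0.0000)
member 2 (1-2): L=3.0228, (cx,cy)=(0.2921,-0.9564)
member 3 (1-3): L=1.7228, (cx,cy)=(0.9879,0.1550)
member 4 (2-3): L=3.2625, (cx,cy)=(0.2510,0.9680)
member 5 (2-4): L=1.7650, (cx,cy)=(1.0000,0.0000)
member 6 (3-4): L=3.2966, (cx,cy)=(0.2870,-0.9579)
member 7 (3-5): L=1.9388, (cx,cy)=(0.9949,-0.1006)
member 8 (4-5): L=3.1218, (cx,cy)=(0.3149,0.9491)
solve A·x = −loads:
  F[0-1] = -906.0730 N (compression)
  F[0-2] = -114.2879 N (compression)
  F[1-2] = +798.7741 N (tension)
  F[1-3] = -554.2683 N (compression)
  F[2-3] = +1059.7089 N (tension)
  F[2-4] = +281.5457 N (tension)
  F[3-4] = -981.1383 N (compression)
  F[3-5] = +0.0000 N (tension)
  F[4-5] = -0.0000 N (compression)
  Rx@0 = +428.5300 N
  Ry@0 = +849.8354 N
  Ry@4 = +939.8746 N

-906.073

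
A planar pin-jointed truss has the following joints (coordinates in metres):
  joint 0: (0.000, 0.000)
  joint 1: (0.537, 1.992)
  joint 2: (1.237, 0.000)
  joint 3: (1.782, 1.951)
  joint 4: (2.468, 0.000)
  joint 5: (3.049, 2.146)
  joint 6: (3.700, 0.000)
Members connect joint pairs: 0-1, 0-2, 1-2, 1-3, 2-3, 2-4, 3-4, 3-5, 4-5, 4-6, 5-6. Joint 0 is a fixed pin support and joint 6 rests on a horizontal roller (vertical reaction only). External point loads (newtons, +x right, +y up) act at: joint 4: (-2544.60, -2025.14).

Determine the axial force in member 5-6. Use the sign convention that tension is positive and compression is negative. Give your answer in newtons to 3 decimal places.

N=7 nodes, M=11 members, R=3 reactions → 2N=14, M+R=14
member 0 (0-1): L=2.0631, (cx,cy)=(0.2603,0.9655)
member 1 (0-2): L=1.2370, (cx,cy)=(1.0000,0.0000)
member 2 (1-2): L=2.1114, (cx,cy)=(0.3315,-0.9434)
member 3 (1-3): L=1.2457, (cx,cy)=(0.9995,-0.0329)
member 4 (2-3): L=2.0257, (cx,cy)=(0.2690,0.9631)
member 5 (2-4): L=1.2310, (cx,cy)=(1.0000,0.0000)
member 6 (3-4): L=2.0681, (cx,cy)=(0.3317,-0.9434)
member 7 (3-5): L=1.2819, (cx,cy)=(0.9884,0.1521)
member 8 (4-5): L=2.2233, (cx,cy)=(0.2613,0.9653)
member 9 (4-6): L=1.2320, (cx,cy)=(1.0000,0.0000)
member 10 (5-6): L=2.2426, (cx,cy)=(0.2903,-0.9569)
solve A·x = −loads:
  F[0-1] = -698.3893 N (compression)
  F[0-2] = -2362.8188 N (compression)
  F[1-2] = +729.5272 N (tension)
  F[1-3] = -423.8722 N (compression)
  F[2-3] = -714.6176 N (compression)
  F[2-4] = -1928.6940 N (compression)
  F[3-4] = +582.7681 N (tension)
  F[3-5] = -818.7423 N (compression)
  F[4-5] = +1528.4815 N (tension)
  F[4-6] = +409.7791 N (tension)
  F[5-6] = -1411.6097 N (compression)
  Rx@0 = +2544.6000 N
  Ry@0 = +674.3169 N
  Ry@6 = +1350.8231 N

-1411.610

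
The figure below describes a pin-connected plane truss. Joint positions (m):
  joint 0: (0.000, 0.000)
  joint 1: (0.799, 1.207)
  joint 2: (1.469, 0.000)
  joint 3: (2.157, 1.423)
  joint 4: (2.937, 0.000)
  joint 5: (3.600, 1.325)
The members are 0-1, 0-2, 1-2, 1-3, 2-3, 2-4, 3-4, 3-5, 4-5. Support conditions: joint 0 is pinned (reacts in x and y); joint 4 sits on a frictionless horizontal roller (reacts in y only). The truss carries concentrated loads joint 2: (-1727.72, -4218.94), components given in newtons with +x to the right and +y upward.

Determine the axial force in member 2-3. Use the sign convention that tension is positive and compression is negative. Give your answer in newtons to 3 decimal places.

2760.527

N=6 nodes, M=9 members, R=3 reactions → 2N=12, M+R=12
member 0 (0-1): L=1.4475, (cx,cy)=(0.5520,0.8339)
member 1 (0-2): L=1.4690, (cx,cy)=(1.0000,0.0000)
member 2 (1-2): L=1.3805, (cx,cy)=(0.4853,-0.8743)
member 3 (1-3): L=1.3751, (cx,cy)=(0.9876,0.1571)
member 4 (2-3): L=1.5806, (cx,cy)=(0.4353,0.9003)
member 5 (2-4): L=1.4680, (cx,cy)=(1.0000,0.0000)
member 6 (3-4): L=1.6228, (cx,cy)=(0.4807,-0.8769)
member 7 (3-5): L=1.4463, (cx,cy)=(0.9977,-0.0678)
member 8 (4-5): L=1.4816, (cx,cy)=(0.4475,0.8943)
solve A·x = −loads:
  F[0-1] = -2528.9259 N (compression)
  F[0-2] = -331.7857 N (compression)
  F[1-2] = +1982.8375 N (tension)
  F[1-3] = -2387.9205 N (compression)
  F[2-3] = +2760.5272 N (tension)
  F[2-4] = +1156.6738 N (tension)
  F[3-4] = -2406.4058 N (compression)
  F[3-5] = -0.0000 N (tension)
  F[4-5] = +0.0000 N (tension)
  Rx@0 = +1727.7200 N
  Ry@0 = +2108.7518 N
  Ry@4 = +2110.1882 N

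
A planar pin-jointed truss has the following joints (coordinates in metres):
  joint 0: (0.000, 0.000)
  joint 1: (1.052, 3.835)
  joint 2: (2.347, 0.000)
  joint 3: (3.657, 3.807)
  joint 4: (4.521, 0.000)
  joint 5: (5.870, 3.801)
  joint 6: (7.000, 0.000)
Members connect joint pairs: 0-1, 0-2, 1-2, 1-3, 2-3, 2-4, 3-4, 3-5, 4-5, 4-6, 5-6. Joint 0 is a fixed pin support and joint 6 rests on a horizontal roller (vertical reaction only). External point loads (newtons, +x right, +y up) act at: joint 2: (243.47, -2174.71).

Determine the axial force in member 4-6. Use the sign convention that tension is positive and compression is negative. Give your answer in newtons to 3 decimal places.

216.769

N=7 nodes, M=11 members, R=3 reactions → 2N=14, M+R=14
member 0 (0-1): L=3.9767, (cx,cy)=(0.2645,0.9644)
member 1 (0-2): L=2.3470, (cx,cy)=(1.0000,0.0000)
member 2 (1-2): L=4.0477, (cx,cy)=(0.3199,-0.9474)
member 3 (1-3): L=2.6052, (cx,cy)=(0.9999,-0.0107)
member 4 (2-3): L=4.0261, (cx,cy)=(0.3254,0.9456)
member 5 (2-4): L=2.1740, (cx,cy)=(1.0000,0.0000)
member 6 (3-4): L=3.9038, (cx,cy)=(0.2213,-0.9752)
member 7 (3-5): L=2.2130, (cx,cy)=(1.0000,-0.0027)
member 8 (4-5): L=4.0333, (cx,cy)=(0.3345,0.9424)
member 9 (4-6): L=2.4790, (cx,cy)=(1.0000,0.0000)
member 10 (5-6): L=3.9654, (cx,cy)=(0.2850,-0.9585)
solve A·x = −loads:
  F[0-1] = -1498.9629 N (compression)
  F[0-2] = +640.0098 N (tension)
  F[1-2] = +1535.8262 N (tension)
  F[1-3] = -887.9496 N (compression)
  F[2-3] = +761.0171 N (tension)
  F[2-4] = +640.2799 N (tension)
  F[3-4] = -746.3705 N (compression)
  F[3-5] = -475.0934 N (compression)
  F[4-5] = +772.3422 N (tension)
  F[4-6] = +216.7689 N (tension)
  F[5-6] = -760.6887 N (compression)
  Rx@0 = -243.4700 N
  Ry@0 = +1445.5608 N
  Ry@6 = +729.1492 N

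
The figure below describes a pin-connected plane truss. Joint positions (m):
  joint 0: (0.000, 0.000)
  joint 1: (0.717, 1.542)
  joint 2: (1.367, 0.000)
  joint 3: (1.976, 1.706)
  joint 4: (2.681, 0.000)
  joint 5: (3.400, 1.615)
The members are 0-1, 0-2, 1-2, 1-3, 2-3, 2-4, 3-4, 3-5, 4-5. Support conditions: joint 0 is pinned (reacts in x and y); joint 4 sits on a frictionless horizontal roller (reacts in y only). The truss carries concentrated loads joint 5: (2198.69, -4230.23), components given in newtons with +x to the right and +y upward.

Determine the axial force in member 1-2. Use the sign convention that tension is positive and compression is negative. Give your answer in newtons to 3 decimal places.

N=6 nodes, M=9 members, R=3 reactions → 2N=12, M+R=12
member 0 (0-1): L=1.7005, (cx,cy)=(0.4216,0.9068)
member 1 (0-2): L=1.3670, (cx,cy)=(1.0000,0.0000)
member 2 (1-2): L=1.6734, (cx,cy)=(0.3884,-0.9215)
member 3 (1-3): L=1.2696, (cx,cy)=(0.9916,0.1292)
member 4 (2-3): L=1.8114, (cx,cy)=(0.3362,0.9418)
member 5 (2-4): L=1.3140, (cx,cy)=(1.0000,0.0000)
member 6 (3-4): L=1.8459, (cx,cy)=(0.3819,-0.9242)
member 7 (3-5): L=1.4269, (cx,cy)=(0.9980,-0.0638)
member 8 (4-5): L=1.7678, (cx,cy)=(0.4067,0.9136)
solve A·x = −loads:
  F[0-1] = +2711.7632 N (tension)
  F[0-2] = +1055.3305 N (tension)
  F[1-2] = -2376.3625 N (compression)
  F[1-3] = +2083.8703 N (tension)
  F[2-3] = +2325.1054 N (tension)
  F[2-4] = -649.4147 N (compression)
  F[3-4] = -2935.0758 N (compression)
  F[3-5] = +3977.1683 N (tension)
  F[4-5] = -4352.8736 N (compression)
  Rx@0 = -2198.6900 N
  Ry@0 = -2458.9406 N
  Ry@4 = +6689.1706 N

-2376.363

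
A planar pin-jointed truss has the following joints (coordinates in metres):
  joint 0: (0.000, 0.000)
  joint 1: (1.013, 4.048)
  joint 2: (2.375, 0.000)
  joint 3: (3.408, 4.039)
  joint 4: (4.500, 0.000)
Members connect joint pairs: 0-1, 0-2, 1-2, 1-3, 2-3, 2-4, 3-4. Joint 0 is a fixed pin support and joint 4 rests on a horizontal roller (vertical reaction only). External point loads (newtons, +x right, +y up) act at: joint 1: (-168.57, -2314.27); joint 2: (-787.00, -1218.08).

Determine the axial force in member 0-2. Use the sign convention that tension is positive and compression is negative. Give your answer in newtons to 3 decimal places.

N=5 nodes, M=7 members, R=3 reactions → 2N=10, M+R=10
member 0 (0-1): L=4.1728, (cx,cy)=(0.2428,0.9701)
member 1 (0-2): L=2.3750, (cx,cy)=(1.0000,0.0000)
member 2 (1-2): L=4.2710, (cx,cy)=(0.3189,-0.9478)
member 3 (1-3): L=2.3950, (cx,cy)=(1.0000,-0.0038)
member 4 (2-3): L=4.1690, (cx,cy)=(0.2478,0.9688)
member 5 (2-4): L=2.1250, (cx,cy)=(1.0000,0.0000)
member 6 (3-4): L=4.1840, (cx,cy)=(0.2610,-0.9653)
solve A·x = −loads:
  F[0-1] = -2597.8567 N (compression)
  F[0-2] = -324.9113 N (compression)
  F[1-2] = +219.3249 N (tension)
  F[1-3] = -532.0342 N (compression)
  F[2-3] = +1042.7222 N (tension)
  F[2-4] = +273.6638 N (tension)
  F[3-4] = -1048.5474 N (compression)
  Rx@0 = +955.5700 N
  Ry@0 = +2520.1446 N
  Ry@4 = +1012.2054 N

-324.911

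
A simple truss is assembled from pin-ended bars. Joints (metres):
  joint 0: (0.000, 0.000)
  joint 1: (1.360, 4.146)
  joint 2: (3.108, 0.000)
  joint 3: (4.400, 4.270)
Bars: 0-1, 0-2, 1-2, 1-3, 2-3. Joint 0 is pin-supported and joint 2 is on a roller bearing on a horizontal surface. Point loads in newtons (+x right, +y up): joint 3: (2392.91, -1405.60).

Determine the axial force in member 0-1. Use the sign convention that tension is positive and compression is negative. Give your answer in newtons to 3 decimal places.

N=4 nodes, M=5 members, R=3 reactions → 2N=8, M+R=8
member 0 (0-1): L=4.3634, (cx,cy)=(0.3117,0.9502)
member 1 (0-2): L=3.1080, (cx,cy)=(1.0000,0.0000)
member 2 (1-2): L=4.4994, (cx,cy)=(0.3885,-0.9215)
member 3 (1-3): L=3.0425, (cx,cy)=(0.9992,0.0408)
member 4 (2-3): L=4.4612, (cx,cy)=(0.2896,0.9571)
solve A·x = −loads:
  F[0-1] = +4074.8552 N (tension)
  F[0-2] = +1122.8332 N (tension)
  F[1-2] = -4075.6110 N (compression)
  F[1-3] = +2855.8005 N (tension)
  F[2-3] = -1590.1351 N (compression)
  Rx@0 = -2392.9100 N
  Ry@0 = -3871.8664 N
  Ry@2 = +5277.4664 N

4074.855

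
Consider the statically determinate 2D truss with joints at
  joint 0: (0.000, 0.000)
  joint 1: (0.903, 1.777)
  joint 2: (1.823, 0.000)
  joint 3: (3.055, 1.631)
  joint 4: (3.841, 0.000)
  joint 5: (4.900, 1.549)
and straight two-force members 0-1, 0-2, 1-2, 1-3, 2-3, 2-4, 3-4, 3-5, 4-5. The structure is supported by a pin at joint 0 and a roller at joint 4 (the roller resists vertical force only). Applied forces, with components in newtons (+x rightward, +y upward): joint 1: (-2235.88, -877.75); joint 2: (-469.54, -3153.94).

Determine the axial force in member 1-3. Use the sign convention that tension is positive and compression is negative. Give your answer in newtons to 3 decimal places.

-789.030

N=6 nodes, M=9 members, R=3 reactions → 2N=12, M+R=12
member 0 (0-1): L=1.9933, (cx,cy)=(0.4530,0.8915)
member 1 (0-2): L=1.8230, (cx,cy)=(1.0000,0.0000)
member 2 (1-2): L=2.0010, (cx,cy)=(0.4598,-0.8880)
member 3 (1-3): L=2.1569, (cx,cy)=(0.9977,-0.0677)
member 4 (2-3): L=2.0440, (cx,cy)=(0.6027,0.7979)
member 5 (2-4): L=2.0180, (cx,cy)=(1.0000,0.0000)
member 6 (3-4): L=1.8105, (cx,cy)=(0.4341,-0.9008)
member 7 (3-5): L=1.8468, (cx,cy)=(0.9990,-0.0444)
member 8 (4-5): L=1.8764, (cx,cy)=(0.5644,0.8255)
solve A·x = −loads:
  F[0-1] = -3772.1123 N (compression)
  F[0-2] = -996.5637 N (compression)
  F[1-2] = +2858.5259 N (tension)
  F[1-3] = -789.0297 N (compression)
  F[2-3] = +771.2975 N (tension)
  F[2-4] = +322.3311 N (tension)
  F[3-4] = -742.4742 N (compression)
  F[3-5] = -0.0000 N (compression)
  F[4-5] = +0.0000 N (tension)
  Rx@0 = +2705.4200 N
  Ry@0 = +3362.8324 N
  Ry@4 = +668.8576 N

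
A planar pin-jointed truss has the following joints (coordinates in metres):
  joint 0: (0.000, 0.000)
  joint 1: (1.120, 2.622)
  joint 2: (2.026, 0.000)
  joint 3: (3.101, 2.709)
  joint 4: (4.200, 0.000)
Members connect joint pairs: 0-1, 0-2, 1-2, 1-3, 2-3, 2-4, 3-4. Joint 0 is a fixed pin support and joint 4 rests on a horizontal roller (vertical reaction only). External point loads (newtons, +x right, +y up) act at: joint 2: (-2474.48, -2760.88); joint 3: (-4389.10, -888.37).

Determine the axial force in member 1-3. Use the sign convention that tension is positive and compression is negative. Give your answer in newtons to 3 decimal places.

N=5 nodes, M=7 members, R=3 reactions → 2N=10, M+R=10
member 0 (0-1): L=2.8512, (cx,cy)=(0.3928,0.9196)
member 1 (0-2): L=2.0260, (cx,cy)=(1.0000,0.0000)
member 2 (1-2): L=2.7741, (cx,cy)=(0.3266,-0.9452)
member 3 (1-3): L=1.9829, (cx,cy)=(0.9990,0.0439)
member 4 (2-3): L=2.9145, (cx,cy)=(0.3688,0.9295)
member 5 (2-4): L=2.1740, (cx,cy)=(1.0000,0.0000)
member 6 (3-4): L=2.9234, (cx,cy)=(0.3759,-0.9266)
solve A·x = −loads:
  F[0-1] = -4885.2023 N (compression)
  F[0-2] = -4944.5824 N (compression)
  F[1-2] = +4594.2601 N (tension)
  F[1-3] = -3422.7353 N (compression)
  F[2-3] = -1701.4244 N (compression)
  F[2-4] = -342.0979 N (compression)
  F[3-4] = +910.0105 N (tension)
  Rx@0 = +6863.5800 N
  Ry@0 = +4492.5104 N
  Ry@4 = -843.2604 N

-3422.735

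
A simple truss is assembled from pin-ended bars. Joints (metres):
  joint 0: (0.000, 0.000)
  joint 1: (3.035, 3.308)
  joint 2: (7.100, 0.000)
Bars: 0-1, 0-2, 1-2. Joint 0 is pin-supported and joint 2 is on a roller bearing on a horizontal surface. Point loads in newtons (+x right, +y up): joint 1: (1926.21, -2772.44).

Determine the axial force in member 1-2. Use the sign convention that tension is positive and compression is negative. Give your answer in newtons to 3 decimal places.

N=3 nodes, M=3 members, R=3 reactions → 2N=6, M+R=6
member 0 (0-1): L=4.4893, (cx,cy)=(0.6760,0.7369)
member 1 (0-2): L=7.1000, (cx,cy)=(1.0000,0.0000)
member 2 (1-2): L=5.2409, (cx,cy)=(0.7756,-0.6312)
solve A·x = −loads:
  F[0-1] = -936.2296 N (compression)
  F[0-2] = +2559.1455 N (tension)
  F[1-2] = -3299.4439 N (compression)
  Rx@0 = -1926.2100 N
  Ry@0 = +689.8684 N
  Ry@2 = +2082.5716 N

-3299.444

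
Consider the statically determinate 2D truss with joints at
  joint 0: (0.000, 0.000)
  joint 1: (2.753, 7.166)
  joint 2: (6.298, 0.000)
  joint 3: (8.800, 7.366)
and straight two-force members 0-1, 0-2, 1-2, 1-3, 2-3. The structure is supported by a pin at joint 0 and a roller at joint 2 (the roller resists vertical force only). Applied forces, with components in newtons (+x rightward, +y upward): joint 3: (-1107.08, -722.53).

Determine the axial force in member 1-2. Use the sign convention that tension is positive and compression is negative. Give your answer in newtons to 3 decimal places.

1092.193

N=4 nodes, M=5 members, R=3 reactions → 2N=8, M+R=8
member 0 (0-1): L=7.6766, (cx,cy)=(0.3586,0.9335)
member 1 (0-2): L=6.2980, (cx,cy)=(1.0000,0.0000)
member 2 (1-2): L=7.9949, (cx,cy)=(0.4434,-0.8963)
member 3 (1-3): L=6.0503, (cx,cy)=(0.9995,0.0331)
member 4 (2-3): L=7.7793, (cx,cy)=(0.3216,0.9469)
solve A·x = −loads:
  F[0-1] = -1079.5880 N (compression)
  F[0-2] = -719.9169 N (compression)
  F[1-2] = +1092.1930 N (tension)
  F[1-3] = -871.9258 N (compression)
  F[2-3] = -732.6335 N (compression)
  Rx@0 = +1107.0800 N
  Ry@0 = +1007.7773 N
  Ry@2 = -285.2473 N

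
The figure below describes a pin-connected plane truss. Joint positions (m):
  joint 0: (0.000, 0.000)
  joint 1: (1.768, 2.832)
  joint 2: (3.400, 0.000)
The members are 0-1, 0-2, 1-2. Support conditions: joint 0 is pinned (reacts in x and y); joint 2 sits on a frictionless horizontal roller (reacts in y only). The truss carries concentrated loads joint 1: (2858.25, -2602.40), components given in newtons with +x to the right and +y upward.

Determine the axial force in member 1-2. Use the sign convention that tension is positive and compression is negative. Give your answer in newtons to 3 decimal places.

N=3 nodes, M=3 members, R=3 reactions → 2N=6, M+R=6
member 0 (0-1): L=3.3386, (cx,cy)=(0.5296,0.8483)
member 1 (0-2): L=3.4000, (cx,cy)=(1.0000,0.0000)
member 2 (1-2): L=3.2686, (cx,cy)=(0.4993,-0.8664)
solve A·x = −loads:
  F[0-1] = +1334.0157 N (tension)
  F[0-2] = +2151.7978 N (tension)
  F[1-2] = -4309.6410 N (compression)
  Rx@0 = -2858.2500 N
  Ry@0 = -1131.6021 N
  Ry@2 = +3734.0021 N

-4309.641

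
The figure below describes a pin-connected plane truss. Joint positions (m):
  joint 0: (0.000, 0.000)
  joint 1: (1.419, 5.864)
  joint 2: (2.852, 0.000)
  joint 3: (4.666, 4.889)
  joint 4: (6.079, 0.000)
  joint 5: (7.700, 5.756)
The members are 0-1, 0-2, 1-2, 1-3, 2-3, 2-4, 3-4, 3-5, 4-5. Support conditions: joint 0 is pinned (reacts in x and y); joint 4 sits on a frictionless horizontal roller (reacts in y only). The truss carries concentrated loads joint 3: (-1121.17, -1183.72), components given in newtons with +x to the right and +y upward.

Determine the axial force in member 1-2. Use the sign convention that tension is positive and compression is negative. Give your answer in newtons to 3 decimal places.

1402.403

N=6 nodes, M=9 members, R=3 reactions → 2N=12, M+R=12
member 0 (0-1): L=6.0332, (cx,cy)=(0.2352,0.9719)
member 1 (0-2): L=2.8520, (cx,cy)=(1.0000,0.0000)
member 2 (1-2): L=6.0366, (cx,cy)=(0.2374,-0.9714)
member 3 (1-3): L=3.3902, (cx,cy)=(0.9578,-0.2876)
member 4 (2-3): L=5.2147, (cx,cy)=(0.3479,0.9375)
member 5 (2-4): L=3.2270, (cx,cy)=(1.0000,0.0000)
member 6 (3-4): L=5.0891, (cx,cy)=(0.2777,-0.9607)
member 7 (3-5): L=3.1554, (cx,cy)=(0.9615,0.2748)
member 8 (4-5): L=5.9799, (cx,cy)=(0.2711,0.9626)
solve A·x = −loads:
  F[0-1] = -1210.8034 N (compression)
  F[0-2] = -836.3929 N (compression)
  F[1-2] = +1402.4033 N (tension)
  F[1-3] = -644.9360 N (compression)
  F[2-3] = -1453.0670 N (compression)
  F[2-4] = +1.9891 N (tension)
  F[3-4] = -7.1640 N (compression)
  F[3-5] = +0.0000 N (tension)
  F[4-5] = -0.0000 N (compression)
  Rx@0 = +1121.1700 N
  Ry@0 = +1176.8377 N
  Ry@4 = +6.8823 N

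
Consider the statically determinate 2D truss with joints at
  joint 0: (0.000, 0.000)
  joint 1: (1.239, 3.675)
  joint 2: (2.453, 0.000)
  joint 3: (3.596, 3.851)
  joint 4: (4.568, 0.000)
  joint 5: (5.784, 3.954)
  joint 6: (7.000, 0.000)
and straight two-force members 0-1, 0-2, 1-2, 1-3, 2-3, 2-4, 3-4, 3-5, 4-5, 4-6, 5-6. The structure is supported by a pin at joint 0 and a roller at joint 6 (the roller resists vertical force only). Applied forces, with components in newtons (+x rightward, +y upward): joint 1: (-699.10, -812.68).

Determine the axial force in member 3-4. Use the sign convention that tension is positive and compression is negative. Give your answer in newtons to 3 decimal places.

236.945

N=7 nodes, M=11 members, R=3 reactions → 2N=14, M+R=14
member 0 (0-1): L=3.8782, (cx,cy)=(0.3195,0.9476)
member 1 (0-2): L=2.4530, (cx,cy)=(1.0000,0.0000)
member 2 (1-2): L=3.8703, (cx,cy)=(0.3137,-0.9495)
member 3 (1-3): L=2.3636, (cx,cy)=(0.9972,0.0745)
member 4 (2-3): L=4.0170, (cx,cy)=(0.2845,0.9587)
member 5 (2-4): L=2.1150, (cx,cy)=(1.0000,0.0000)
member 6 (3-4): L=3.9718, (cx,cy)=(0.2447,-0.9696)
member 7 (3-5): L=2.1904, (cx,cy)=(0.9989,0.0470)
member 8 (4-5): L=4.1368, (cx,cy)=(0.2939,0.9558)
member 9 (4-6): L=2.4320, (cx,cy)=(1.0000,0.0000)
member 10 (5-6): L=4.1368, (cx,cy)=(0.2939,-0.9558)
solve A·x = −loads:
  F[0-1] = -1093.1499 N (compression)
  F[0-2] = -349.8661 N (compression)
  F[1-2] = +256.2381 N (tension)
  F[1-3] = +270.2425 N (tension)
  F[2-3] = -253.7972 N (compression)
  F[2-4] = -197.2774 N (compression)
  F[3-4] = +236.9453 N (tension)
  F[3-5] = +139.4448 N (tension)
  F[4-5] = -240.3591 N (compression)
  F[4-6] = -68.6370 N (compression)
  F[5-6] = +233.4989 N (tension)
  Rx@0 = +699.1000 N
  Ry@0 = +1035.8631 N
  Ry@6 = -223.1831 N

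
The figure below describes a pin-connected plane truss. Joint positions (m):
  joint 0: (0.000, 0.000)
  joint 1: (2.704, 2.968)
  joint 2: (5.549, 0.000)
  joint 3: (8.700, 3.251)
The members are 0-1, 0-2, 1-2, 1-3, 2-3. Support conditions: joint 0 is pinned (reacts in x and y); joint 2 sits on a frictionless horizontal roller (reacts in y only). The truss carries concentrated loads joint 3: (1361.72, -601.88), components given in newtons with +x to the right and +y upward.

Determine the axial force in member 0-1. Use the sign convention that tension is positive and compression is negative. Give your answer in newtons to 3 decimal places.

1541.588

N=4 nodes, M=5 members, R=3 reactions → 2N=8, M+R=8
member 0 (0-1): L=4.0151, (cx,cy)=(0.6735,0.7392)
member 1 (0-2): L=5.5490, (cx,cy)=(1.0000,0.0000)
member 2 (1-2): L=4.1113, (cx,cy)=(0.6920,-0.7219)
member 3 (1-3): L=6.0027, (cx,cy)=(0.9989,0.0471)
member 4 (2-3): L=4.5274, (cx,cy)=(0.6960,0.7181)
solve A·x = −loads:
  F[0-1] = +1541.5882 N (tension)
  F[0-2] = +323.5131 N (tension)
  F[1-2] = -1445.2894 N (compression)
  F[1-3] = +2040.6016 N (tension)
  F[2-3] = -972.1769 N (compression)
  Rx@0 = -1361.7200 N
  Ry@0 = -1139.5703 N
  Ry@2 = +1741.4503 N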